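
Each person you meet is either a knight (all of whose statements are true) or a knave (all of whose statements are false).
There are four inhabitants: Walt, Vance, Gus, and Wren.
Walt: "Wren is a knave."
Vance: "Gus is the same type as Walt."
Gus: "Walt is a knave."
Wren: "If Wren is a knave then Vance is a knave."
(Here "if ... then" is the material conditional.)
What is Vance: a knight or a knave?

Vance is a knave.

Consistent assignments: {Walt=knave, Vance=knave, Gus=knight, Wren=knight}
In every consistent assignment, Vance is a knave.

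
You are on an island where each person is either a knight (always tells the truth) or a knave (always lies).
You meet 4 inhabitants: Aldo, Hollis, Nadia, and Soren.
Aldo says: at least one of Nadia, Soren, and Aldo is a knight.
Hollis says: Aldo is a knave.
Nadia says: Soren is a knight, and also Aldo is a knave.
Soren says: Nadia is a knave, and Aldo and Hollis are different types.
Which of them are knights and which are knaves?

Knights: Aldo and Soren. Knaves: Hollis and Nadia.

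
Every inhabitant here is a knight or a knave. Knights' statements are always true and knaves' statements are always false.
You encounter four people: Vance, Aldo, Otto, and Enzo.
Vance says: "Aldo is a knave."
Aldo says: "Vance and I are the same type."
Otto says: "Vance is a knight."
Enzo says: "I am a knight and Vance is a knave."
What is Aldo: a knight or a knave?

Consistent assignments: {Vance=knight, Aldo=knave, Otto=knight, Enzo=knave}
In every consistent assignment, Aldo is a knave.

Aldo is a knave.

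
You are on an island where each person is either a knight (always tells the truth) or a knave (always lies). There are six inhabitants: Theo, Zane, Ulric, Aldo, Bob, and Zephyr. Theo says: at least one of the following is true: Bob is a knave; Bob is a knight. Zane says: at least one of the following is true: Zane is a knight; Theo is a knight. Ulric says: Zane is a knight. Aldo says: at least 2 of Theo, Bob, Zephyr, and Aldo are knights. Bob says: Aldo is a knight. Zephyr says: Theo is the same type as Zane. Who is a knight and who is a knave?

As a knight, Theo's statement "at least one of the following is true: Bob is a knave; Bob is a knight" should be True; it is.
Zane (knight): "at least one of the following is true: Zane is a knight; Theo is a knight" — True. ✓
Ulric (knight): "Zane is a knight" — True. ✓
Since Aldo is a knight, "at least 2 of Theo, Bob, Zephyr, and Aldo are knights" needs to be True, which holds.
As a knight, Bob's statement "Aldo is a knight" should be True; it is.
Zephyr is a knight, and the claim "Theo is the same type as Zane" is indeed True.

Knights: Theo, Zane, Ulric, Aldo, Bob, and Zephyr. Knaves: none.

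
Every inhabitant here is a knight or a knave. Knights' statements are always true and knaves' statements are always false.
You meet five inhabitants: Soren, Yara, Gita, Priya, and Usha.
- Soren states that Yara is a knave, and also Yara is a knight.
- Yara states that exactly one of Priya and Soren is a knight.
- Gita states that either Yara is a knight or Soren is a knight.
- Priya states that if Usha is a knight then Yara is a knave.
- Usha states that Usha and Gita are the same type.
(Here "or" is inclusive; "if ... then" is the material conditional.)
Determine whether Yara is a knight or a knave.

Consistent assignments: {Soren=knave, Yara=knight, Gita=knight, Priya=knight, Usha=knave}
In every consistent assignment, Yara is a knight.

Yara is a knight.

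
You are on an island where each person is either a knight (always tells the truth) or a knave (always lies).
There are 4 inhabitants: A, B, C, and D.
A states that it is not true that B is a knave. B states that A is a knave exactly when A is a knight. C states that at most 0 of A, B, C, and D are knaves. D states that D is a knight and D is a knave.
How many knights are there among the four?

0

The unique consistent assignment is A=knave, B=knave, C=knave, D=knave.
That has 0 knights.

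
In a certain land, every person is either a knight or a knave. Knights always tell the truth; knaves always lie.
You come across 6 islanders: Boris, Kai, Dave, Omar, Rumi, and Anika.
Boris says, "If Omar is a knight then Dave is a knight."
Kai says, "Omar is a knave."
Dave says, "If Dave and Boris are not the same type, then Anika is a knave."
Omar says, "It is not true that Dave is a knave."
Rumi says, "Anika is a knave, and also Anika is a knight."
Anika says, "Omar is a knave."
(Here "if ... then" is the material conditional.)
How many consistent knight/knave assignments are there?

2

Consistent assignments:
  Boris=knight, Kai=knight, Dave=knave, Omar=knave, Rumi=knave, Anika=knight
  Boris=knight, Kai=knave, Dave=knight, Omar=knight, Rumi=knave, Anika=knave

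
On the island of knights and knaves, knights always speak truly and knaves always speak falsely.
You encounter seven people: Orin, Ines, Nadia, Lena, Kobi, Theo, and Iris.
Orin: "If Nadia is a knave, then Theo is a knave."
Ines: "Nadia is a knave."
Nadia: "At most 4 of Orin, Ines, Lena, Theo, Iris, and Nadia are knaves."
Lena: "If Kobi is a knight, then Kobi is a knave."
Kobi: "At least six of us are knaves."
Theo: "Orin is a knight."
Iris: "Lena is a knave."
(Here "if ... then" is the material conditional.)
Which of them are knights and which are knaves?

Orin is a knight; "if Nadia is a knave, then Theo is a knave" is True, as required.
Ines (knave): "Nadia is a knave" — false. ✓
Nadia is a knight, so "at most 4 of Orin, Ines, Lena, Theo, Iris, and Nadia are knaves" must be True — and it is.
Lena (knight): "if Kobi is a knight, then Kobi is a knave" — True. ✓
As a knave, Kobi's statement "at least six of us are knaves" should be false; it is.
Theo (knight): "Orin is a knight" — True. ✓
Iris is a knave; "Lena is a knave" is false, as required.

Orin is a knight, Ines is a knave, Nadia is a knight, Lena is a knight, Kobi is a knave, Theo is a knight, and Iris is a knave.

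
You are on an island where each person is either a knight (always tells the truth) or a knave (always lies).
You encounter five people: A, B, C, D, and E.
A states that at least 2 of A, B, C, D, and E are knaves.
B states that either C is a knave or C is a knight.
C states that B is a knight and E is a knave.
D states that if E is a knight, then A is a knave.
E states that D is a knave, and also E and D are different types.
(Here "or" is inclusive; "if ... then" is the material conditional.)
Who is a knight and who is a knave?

A is a knight, B is a knight, C is a knave, D is a knave, and E is a knight.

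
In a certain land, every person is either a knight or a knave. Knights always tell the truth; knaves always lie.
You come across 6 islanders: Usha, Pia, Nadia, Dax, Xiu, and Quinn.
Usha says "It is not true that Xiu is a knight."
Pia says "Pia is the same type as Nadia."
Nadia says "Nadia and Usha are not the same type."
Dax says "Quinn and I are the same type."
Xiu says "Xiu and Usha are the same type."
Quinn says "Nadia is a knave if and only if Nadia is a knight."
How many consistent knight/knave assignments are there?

0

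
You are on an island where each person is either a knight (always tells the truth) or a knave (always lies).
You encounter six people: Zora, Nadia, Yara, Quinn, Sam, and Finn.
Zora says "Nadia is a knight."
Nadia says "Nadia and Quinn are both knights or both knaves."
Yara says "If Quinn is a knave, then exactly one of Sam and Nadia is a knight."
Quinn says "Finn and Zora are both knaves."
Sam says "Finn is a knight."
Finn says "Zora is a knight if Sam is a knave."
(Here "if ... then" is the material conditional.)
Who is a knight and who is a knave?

Zora is a knave, Nadia is a knave, Yara is a knight, Quinn is a knight, Sam is a knave, and Finn is a knave.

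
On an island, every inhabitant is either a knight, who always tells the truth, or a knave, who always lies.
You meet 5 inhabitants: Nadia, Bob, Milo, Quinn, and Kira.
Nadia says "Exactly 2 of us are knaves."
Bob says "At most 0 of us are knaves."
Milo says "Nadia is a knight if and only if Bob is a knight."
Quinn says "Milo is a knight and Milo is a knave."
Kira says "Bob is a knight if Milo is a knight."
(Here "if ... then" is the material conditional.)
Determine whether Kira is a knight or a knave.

Consistent assignments: {Nadia=knave, Bob=knave, Milo=knight, Quinn=knave, Kira=knave}
In every consistent assignment, Kira is a knave.

Kira is a knave.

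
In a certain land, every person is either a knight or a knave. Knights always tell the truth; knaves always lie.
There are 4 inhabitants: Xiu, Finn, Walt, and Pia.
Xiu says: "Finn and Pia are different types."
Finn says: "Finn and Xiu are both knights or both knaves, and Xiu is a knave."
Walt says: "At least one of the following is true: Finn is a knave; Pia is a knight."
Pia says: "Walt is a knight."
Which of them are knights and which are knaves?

Xiu is a knight, Finn is a knave, Walt is a knight, and Pia is a knight.

As a knight, Xiu's statement "Finn and Pia are different types" should be True; it is.
Finn is a knave, and the claim "Finn and Xiu are both knights or both knaves, and Xiu is a knave" is indeed False.
Walt is a knight, so "at least one of the following is true: Finn is a knave; Pia is a knight" must be True — and it is.
Pia (knight): "Walt is a knight" — True. ✓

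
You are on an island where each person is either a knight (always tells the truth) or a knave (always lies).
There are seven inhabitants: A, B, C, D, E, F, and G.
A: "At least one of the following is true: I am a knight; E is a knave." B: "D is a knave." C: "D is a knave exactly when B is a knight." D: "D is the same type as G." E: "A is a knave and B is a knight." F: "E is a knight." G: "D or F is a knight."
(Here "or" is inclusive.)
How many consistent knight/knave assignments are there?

2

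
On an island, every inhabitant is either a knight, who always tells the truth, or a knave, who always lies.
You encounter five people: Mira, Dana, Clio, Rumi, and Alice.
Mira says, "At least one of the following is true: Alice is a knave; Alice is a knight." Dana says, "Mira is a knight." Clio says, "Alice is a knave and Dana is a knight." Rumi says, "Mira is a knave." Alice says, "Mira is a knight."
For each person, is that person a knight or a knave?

Suppose Mira is a knave. Then Mira's statement "at least one of the following is true: Alice is a knave; Alice is a knight" would have to be false. Checking the 16 ways to assign the others, none is consistent with every speaker.
(For instance, with Dana=knight, Clio=knave, Rumi=knave, Alice=knight, Mira's claim "at least one of the following is true: Alice is a knave; Alice is a knight" comes out true where it would need to be false.)
So Mira must be a knight, making "at least one of the following is true: Alice is a knave; Alice is a knight" true. Taking Mira=knight, Dana=knight, Clio=knave, Rumi=knave, Alice=knight, each remaining statement checks out:
  Dana (knight): "Mira is a knight" — true. ✓
  Clio (knave): "Alice is a knave and Dana is a knight" — false. ✓
  Rumi (knave): "Mira is a knave" — false. ✓
  Alice (knight): "Mira is a knight" — true. ✓
This is the unique consistent assignment.

Mira is a knight, Dana is a knight, Clio is a knave, Rumi is a knave, and Alice is a knight.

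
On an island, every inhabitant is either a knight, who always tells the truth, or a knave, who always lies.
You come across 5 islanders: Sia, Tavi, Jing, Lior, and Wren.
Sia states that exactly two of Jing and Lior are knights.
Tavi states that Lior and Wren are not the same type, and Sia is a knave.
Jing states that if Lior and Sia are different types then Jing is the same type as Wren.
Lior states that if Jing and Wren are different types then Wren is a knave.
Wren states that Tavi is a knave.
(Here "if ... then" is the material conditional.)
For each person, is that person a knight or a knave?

Suppose Sia is a knave. Then Sia's statement "exactly two of Jing and Lior are knights" would have to be false. Checking the 16 ways to assign the others, none is consistent with every speaker.
(For instance, with Tavi=knave, Jing=knight, Lior=knight, Wren=knight, Sia's claim "exactly two of Jing and Lior are knights" comes out true where it would need to be false.)
So Sia must be a knight, making "exactly two of Jing and Lior are knights" true. Taking Sia=knight, Tavi=knave, Jing=knight, Lior=knight, Wren=knight, each remaining statement checks out:
  Tavi (knave): "Lior and Wren are not the same type, and Sia is a knave" — false. ✓
  Jing (knight): "if Lior and Sia are different types then Jing is the same type as Wren" — true. ✓
  Lior (knight): "if Jing and Wren are different types then Wren is a knave" — true. ✓
  Wren (knight): "Tavi is a knave" — true. ✓
This is the unique consistent assignment.

Knights: Sia, Jing, Lior, and Wren. Knaves: Tavi.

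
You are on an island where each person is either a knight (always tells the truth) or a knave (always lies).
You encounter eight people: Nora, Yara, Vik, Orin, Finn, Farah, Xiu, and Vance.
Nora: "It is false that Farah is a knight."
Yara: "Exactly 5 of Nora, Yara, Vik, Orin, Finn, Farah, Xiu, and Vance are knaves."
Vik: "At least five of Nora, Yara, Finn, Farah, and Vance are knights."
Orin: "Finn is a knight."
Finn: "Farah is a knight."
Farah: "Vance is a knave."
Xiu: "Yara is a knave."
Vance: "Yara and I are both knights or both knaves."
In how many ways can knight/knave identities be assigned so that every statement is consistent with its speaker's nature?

1

Consistent assignments:
  Nora=knight, Yara=knight, Vik=knave, Orin=knave, Finn=knave, Farah=knave, Xiu=knave, Vance=knight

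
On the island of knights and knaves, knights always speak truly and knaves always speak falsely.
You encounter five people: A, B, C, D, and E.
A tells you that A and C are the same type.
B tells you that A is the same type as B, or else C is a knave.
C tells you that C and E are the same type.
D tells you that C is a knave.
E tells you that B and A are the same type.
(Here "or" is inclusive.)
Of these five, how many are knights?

4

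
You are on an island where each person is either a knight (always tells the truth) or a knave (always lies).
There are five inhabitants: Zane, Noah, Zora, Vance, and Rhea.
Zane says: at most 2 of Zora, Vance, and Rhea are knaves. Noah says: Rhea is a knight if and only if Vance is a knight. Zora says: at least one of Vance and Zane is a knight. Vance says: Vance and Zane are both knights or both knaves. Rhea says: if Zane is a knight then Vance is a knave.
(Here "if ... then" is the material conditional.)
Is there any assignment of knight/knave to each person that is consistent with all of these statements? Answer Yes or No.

Yes

One consistent assignment: Zane=knight, Noah=knave, Zora=knight, Vance=knight, Rhea=knave.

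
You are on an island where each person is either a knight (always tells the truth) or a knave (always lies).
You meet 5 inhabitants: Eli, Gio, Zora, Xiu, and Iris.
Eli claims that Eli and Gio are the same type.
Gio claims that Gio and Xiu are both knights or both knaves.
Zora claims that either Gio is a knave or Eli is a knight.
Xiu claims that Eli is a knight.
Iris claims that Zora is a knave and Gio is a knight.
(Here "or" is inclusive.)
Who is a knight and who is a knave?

Since Eli is a knight, "Eli and Gio are the same type" needs to be true, which holds.
Gio is a knight, so "Gio and Xiu are both knights or both knaves" must be true — and it is.
Zora is a knight; "either Gio is a knave or Eli is a knight" is true, as required.
Xiu is a knight, and the claim "Eli is a knight" is indeed true.
Iris (knave): "Zora is a knave and Gio is a knight" — False. ✓

Eli is a knight, Gio is a knight, Zora is a knight, Xiu is a knight, and Iris is a knave.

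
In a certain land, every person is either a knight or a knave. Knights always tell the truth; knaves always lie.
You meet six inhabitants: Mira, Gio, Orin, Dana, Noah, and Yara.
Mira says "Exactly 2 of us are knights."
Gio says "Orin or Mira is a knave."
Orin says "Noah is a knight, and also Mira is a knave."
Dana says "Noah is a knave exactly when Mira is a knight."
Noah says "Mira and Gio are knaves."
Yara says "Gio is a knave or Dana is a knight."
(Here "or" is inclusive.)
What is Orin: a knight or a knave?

Orin is a knave.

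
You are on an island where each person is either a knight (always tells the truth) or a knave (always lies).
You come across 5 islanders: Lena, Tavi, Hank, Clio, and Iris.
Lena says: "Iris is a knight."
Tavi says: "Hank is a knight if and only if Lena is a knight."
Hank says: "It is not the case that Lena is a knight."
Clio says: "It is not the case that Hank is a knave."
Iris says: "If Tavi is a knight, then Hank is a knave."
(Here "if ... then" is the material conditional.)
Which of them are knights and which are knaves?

Suppose Lena is a knave. Then Lena's statement "Iris is a knight" would have to be false. Checking the 16 ways to assign the others, none is consistent with every speaker.
(For instance, with Tavi=knave, Hank=knave, Clio=knave, Iris=knight, Lena's claim "Iris is a knight" comes out true where it would need to be false.)
So Lena must be a knight, making "Iris is a knight" true. Taking Lena=knight, Tavi=knave, Hank=knave, Clio=knave, Iris=knight, each remaining statement checks out:
  Tavi (knave): "Hank is a knight if and only if Lena is a knight" — false. ✓
  Hank (knave): "it is not the case that Lena is a knight" — false. ✓
  Clio (knave): "it is not the case that Hank is a knave" — false. ✓
  Iris (knight): "if Tavi is a knight, then Hank is a knave" — true. ✓
This is the unique consistent assignment.

Lena is a knight, Tavi is a knave, Hank is a knave, Clio is a knave, and Iris is a knight.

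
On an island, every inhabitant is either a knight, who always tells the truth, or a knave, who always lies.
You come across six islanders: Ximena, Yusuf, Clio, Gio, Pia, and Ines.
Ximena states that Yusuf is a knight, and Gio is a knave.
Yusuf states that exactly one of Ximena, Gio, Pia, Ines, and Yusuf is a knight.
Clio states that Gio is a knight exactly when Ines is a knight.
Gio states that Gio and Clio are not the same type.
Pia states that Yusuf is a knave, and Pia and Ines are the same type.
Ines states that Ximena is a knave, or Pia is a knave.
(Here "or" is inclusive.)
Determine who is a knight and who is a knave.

Knights: Pia and Ines. Knaves: Ximena, Yusuf, Clio, and Gio.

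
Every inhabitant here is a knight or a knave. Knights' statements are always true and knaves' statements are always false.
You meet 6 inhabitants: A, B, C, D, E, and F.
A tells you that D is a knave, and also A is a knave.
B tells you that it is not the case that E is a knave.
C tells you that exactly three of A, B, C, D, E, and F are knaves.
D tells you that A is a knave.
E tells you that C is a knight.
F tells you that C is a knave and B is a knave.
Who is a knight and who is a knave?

Knights: D and F. Knaves: A, B, C, and E.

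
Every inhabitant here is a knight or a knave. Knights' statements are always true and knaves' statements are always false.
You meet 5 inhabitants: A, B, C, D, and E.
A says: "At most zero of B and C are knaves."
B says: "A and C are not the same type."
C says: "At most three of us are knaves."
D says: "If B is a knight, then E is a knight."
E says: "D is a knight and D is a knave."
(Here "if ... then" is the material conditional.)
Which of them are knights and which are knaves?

Knights: D. Knaves: A, B, C, and E.

A is a knave, and the claim "at most zero of B and C are knaves" is indeed False.
B is a knave, so "A and C are not the same type" must be False — and it is.
C is a knave; "at most three of us are knaves" is False, as required.
D is a knight, so "if B is a knight, then E is a knight" must be true — and it is.
Since E is a knave, "D is a knight and D is a knave" needs to be False, which holds.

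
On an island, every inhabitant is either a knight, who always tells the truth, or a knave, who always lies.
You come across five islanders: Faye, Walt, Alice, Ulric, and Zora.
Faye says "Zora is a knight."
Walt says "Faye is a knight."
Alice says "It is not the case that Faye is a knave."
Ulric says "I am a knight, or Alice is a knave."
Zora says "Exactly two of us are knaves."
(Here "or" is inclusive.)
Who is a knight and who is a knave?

Faye is a knave, Walt is a knave, Alice is a knave, Ulric is a knight, and Zora is a knave.

Since Faye is a knave, "Zora is a knight" needs to be False, which holds.
As a knave, Walt's statement "Faye is a knight" should be False; it is.
Alice is a knave; "it is not the case that Faye is a knave" is False, as required.
Ulric is a knight; "I am a knight, or Alice is a knave" is true, as required.
Zora is a knave, so "exactly two of us are knaves" must be False — and it is.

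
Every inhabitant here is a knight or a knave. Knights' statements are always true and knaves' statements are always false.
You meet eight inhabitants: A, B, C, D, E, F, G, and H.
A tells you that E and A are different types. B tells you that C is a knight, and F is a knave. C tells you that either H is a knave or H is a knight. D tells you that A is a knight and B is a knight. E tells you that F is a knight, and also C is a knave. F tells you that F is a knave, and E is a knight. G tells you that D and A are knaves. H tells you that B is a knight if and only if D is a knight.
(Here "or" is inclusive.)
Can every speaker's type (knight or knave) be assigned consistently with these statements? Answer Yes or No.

Yes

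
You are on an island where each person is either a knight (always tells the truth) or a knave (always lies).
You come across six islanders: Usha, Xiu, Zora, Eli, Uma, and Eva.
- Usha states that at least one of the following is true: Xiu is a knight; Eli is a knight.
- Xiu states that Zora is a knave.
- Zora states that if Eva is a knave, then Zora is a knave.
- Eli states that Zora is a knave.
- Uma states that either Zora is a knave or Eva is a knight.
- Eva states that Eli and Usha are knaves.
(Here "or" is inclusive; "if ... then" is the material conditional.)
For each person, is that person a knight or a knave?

Knights: Zora, Uma, and Eva. Knaves: Usha, Xiu, and Eli.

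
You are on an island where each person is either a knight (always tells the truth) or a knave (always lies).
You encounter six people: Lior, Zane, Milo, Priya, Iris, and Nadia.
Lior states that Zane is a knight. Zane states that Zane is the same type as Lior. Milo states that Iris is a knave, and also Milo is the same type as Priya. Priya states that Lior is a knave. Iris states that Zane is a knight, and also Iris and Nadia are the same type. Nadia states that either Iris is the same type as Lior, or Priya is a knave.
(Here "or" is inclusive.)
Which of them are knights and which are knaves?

Knights: Lior, Zane, Iris, and Nadia. Knaves: Milo and Priya.

Since Lior is a knight, "Zane is a knight" needs to be true, which holds.
As a knight, Zane's statement "Zane is the same type as Lior" should be true; it is.
Milo (knave): "Iris is a knave, and also Milo is the same type as Priya" — False. ✓
Priya is a knave; "Lior is a knave" is False, as required.
Iris is a knight, and the claim "Zane is a knight, and also Iris and Nadia are the same type" is indeed true.
Nadia is a knight; "either Iris is the same type as Lior, or Priya is a knave" is true, as required.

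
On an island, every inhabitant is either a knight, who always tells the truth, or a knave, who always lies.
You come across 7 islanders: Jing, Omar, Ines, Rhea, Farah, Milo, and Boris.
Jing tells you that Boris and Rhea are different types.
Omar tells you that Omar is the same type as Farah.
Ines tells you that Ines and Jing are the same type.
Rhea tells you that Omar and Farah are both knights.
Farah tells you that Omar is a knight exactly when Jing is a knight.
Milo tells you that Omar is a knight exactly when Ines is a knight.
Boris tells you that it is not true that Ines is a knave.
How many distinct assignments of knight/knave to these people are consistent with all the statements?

Consistent assignments:
  Jing=knight, Omar=knight, Ines=knave, Rhea=knight, Farah=knight, Milo=knave, Boris=knave

1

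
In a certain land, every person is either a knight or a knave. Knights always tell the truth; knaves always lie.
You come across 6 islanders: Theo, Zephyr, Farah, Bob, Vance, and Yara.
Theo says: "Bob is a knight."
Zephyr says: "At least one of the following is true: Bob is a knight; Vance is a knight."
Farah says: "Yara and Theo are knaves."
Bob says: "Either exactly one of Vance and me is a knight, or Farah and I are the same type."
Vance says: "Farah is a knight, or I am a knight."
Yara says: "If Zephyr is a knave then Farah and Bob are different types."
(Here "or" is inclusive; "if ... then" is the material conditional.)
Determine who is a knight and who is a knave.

Since Theo is a knight, "Bob is a knight" needs to be true, which holds.
Since Zephyr is a knight, "at least one of the following is true: Bob is a knight; Vance is a knight" needs to be true, which holds.
As a knave, Farah's statement "Yara and Theo are knaves" should be False; it is.
Bob is a knight, so "either exactly one of Vance and me is a knight, or Farah and I are the same type" must be true — and it is.
Vance is a knave; "Farah is a knight, or I am a knight" is False, as required.
Since Yara is a knight, "if Zephyr is a knave then Farah and Bob are different types" needs to be true, which holds.

Knights: Theo, Zephyr, Bob, and Yara. Knaves: Farah and Vance.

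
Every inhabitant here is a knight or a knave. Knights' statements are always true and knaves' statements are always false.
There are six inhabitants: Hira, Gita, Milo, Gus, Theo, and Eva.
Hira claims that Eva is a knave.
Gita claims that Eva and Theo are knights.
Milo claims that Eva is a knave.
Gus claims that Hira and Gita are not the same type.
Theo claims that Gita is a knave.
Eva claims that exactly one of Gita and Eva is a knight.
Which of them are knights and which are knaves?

Knights: Hira, Milo, Gus, and Theo. Knaves: Gita and Eva.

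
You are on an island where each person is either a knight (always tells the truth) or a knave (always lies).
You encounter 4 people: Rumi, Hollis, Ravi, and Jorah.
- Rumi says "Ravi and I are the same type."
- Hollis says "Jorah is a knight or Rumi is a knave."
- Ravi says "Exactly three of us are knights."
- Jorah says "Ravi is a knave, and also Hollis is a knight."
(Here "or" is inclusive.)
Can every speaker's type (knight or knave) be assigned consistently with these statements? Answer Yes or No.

No

Checking all 16 assignments, each has at least one speaker whose statement's truth value contradicts their type.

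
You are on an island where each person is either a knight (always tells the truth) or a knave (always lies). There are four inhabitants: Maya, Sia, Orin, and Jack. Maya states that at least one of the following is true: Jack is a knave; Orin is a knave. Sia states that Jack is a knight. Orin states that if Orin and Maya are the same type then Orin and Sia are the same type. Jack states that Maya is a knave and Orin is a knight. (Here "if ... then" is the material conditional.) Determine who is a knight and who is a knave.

Maya is a knave, Sia is a knight, Orin is a knight, and Jack is a knight.

Suppose Maya is a knight. Then Maya's statement "at least one of the following is true: Jack is a knave; Orin is a knave" would have to be true. Checking the 8 ways to assign the others, none is consistent with every speaker.
(For instance, with Sia=knight, Orin=knight, Jack=knight, Maya's claim "at least one of the following is true: Jack is a knave; Orin is a knave" comes out false where it would need to be true.)
So Maya must be a knave, making "at least one of the following is true: Jack is a knave; Orin is a knave" false. Taking Maya=knave, Sia=knight, Orin=knight, Jack=knight, each remaining statement checks out:
  Sia (knight): "Jack is a knight" — true. ✓
  Orin (knight): "if Orin and Maya are the same type then Orin and Sia are the same type" — true. ✓
  Jack (knight): "Maya is a knave and Orin is a knight" — true. ✓
This is the unique consistent assignment.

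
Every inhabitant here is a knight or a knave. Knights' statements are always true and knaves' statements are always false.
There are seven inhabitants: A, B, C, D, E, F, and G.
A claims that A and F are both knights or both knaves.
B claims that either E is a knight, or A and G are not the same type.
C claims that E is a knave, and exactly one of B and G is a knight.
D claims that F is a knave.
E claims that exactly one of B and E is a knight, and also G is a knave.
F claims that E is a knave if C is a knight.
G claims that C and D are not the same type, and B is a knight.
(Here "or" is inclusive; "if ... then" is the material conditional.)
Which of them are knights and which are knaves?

Since A is a knave, "A and F are both knights or both knaves" needs to be false, which holds.
B is a knave; "either E is a knight, or A and G are not the same type" is false, as required.
C is a knave, so "E is a knave, and exactly one of B and G is a knight" must be false — and it is.
D (knave): "F is a knave" — false. ✓
E is a knave, so "exactly one of B and E is a knight, and also G is a knave" must be false — and it is.
F is a knight, and the claim "E is a knave if C is a knight" is indeed True.
G (knave): "C and D are not the same type, and B is a knight" — false. ✓

Knights: F. Knaves: A, B, C, D, E, and G.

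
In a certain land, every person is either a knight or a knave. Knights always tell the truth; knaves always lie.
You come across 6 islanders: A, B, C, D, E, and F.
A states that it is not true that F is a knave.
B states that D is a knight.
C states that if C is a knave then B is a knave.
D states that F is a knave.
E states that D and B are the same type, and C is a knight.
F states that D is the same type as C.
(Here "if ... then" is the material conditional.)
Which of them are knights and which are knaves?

A is a knave, B is a knight, C is a knave, D is a knight, E is a knave, and F is a knave.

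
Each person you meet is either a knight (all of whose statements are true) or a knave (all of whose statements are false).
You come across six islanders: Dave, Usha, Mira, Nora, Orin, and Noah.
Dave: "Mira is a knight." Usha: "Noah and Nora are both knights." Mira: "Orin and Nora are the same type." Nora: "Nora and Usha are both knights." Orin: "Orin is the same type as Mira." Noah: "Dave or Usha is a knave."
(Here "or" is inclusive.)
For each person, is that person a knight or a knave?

Dave is a knight, Usha is a knave, Mira is a knight, Nora is a knave, Orin is a knave, and Noah is a knight.

Dave is a knight, so "Mira is a knight" must be true — and it is.
As a knave, Usha's statement "Noah and Nora are both knights" should be false; it is.
As a knight, Mira's statement "Orin and Nora are the same type" should be true; it is.
Since Nora is a knave, "Nora and Usha are both knights" needs to be false, which holds.
Since Orin is a knave, "Orin is the same type as Mira" needs to be false, which holds.
Noah is a knight, and the claim "Dave or Usha is a knave" is indeed true.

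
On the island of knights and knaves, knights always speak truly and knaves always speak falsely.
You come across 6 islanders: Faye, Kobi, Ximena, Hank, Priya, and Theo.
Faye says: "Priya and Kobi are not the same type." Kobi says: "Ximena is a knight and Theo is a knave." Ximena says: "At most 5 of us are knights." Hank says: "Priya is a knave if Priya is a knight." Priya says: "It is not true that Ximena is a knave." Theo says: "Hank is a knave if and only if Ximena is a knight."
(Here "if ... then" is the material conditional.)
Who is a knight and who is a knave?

Faye is a knight, Kobi is a knave, Ximena is a knight, Hank is a knave, Priya is a knight, and Theo is a knight.

Faye (knight): "Priya and Kobi are not the same type" — true. ✓
As a knave, Kobi's statement "Ximena is a knight and Theo is a knave" should be false; it is.
Ximena is a knight; "at most 5 of us are knights" is true, as required.
Hank is a knave, so "Priya is a knave if Priya is a knight" must be false — and it is.
Since Priya is a knight, "it is not true that Ximena is a knave" needs to be true, which holds.
As a knight, Theo's statement "Hank is a knave if and only if Ximena is a knight" should be true; it is.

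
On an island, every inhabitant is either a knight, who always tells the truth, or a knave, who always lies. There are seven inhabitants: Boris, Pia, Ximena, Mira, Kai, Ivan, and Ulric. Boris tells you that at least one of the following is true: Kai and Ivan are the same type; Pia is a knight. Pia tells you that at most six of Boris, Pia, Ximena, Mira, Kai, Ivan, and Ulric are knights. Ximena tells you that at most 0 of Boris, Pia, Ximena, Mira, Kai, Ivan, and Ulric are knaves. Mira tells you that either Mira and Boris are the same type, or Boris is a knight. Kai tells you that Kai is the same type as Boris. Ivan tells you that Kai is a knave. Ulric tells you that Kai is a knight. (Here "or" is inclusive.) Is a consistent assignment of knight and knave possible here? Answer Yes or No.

Yes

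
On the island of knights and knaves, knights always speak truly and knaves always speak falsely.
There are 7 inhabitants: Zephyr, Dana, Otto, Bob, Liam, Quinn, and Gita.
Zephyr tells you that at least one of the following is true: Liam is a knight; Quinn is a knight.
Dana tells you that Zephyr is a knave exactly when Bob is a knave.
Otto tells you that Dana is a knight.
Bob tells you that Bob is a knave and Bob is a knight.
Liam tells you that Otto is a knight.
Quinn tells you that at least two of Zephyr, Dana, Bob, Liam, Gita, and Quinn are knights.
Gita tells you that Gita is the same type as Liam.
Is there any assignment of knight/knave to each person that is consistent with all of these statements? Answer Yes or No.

No

Checking all 128 assignments, each has at least one speaker whose statement's truth value contradicts their type.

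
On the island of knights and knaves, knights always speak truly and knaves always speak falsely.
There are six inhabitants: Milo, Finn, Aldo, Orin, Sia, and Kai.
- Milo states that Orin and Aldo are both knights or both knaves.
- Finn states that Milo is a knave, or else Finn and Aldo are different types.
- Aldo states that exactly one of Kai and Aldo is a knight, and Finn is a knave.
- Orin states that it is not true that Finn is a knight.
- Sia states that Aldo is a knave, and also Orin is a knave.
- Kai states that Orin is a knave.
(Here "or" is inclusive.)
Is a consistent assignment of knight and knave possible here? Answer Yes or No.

Yes

One consistent assignment: Milo=knight, Finn=knight, Aldo=knave, Orin=knave, Sia=knight, Kai=knight.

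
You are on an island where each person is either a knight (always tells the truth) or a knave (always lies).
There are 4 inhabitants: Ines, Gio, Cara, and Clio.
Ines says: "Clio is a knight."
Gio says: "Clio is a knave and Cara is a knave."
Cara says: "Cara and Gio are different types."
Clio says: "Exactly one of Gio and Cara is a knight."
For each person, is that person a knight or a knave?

Knights: Ines, Cara, and Clio. Knaves: Gio.

As a knight, Ines's statement "Clio is a knight" should be True; it is.
Gio (knave): "Clio is a knave and Cara is a knave" — False. ✓
Cara is a knight, so "Cara and Gio are different types" must be True — and it is.
Since Clio is a knight, "exactly one of Gio and Cara is a knight" needs to be True, which holds.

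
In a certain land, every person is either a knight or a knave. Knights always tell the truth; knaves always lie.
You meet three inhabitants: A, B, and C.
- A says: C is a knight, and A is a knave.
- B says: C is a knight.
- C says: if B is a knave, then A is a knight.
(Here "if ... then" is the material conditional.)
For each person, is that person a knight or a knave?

A is a knave, so "C is a knight, and A is a knave" must be false — and it is.
B is a knave, so "C is a knight" must be false — and it is.
C (knave): "if B is a knave, then A is a knight" — false. ✓

A is a knave, B is a knave, and C is a knave.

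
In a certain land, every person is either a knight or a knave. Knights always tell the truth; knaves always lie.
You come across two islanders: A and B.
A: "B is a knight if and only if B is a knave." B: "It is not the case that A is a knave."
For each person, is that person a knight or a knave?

Since A is a knave, "B is a knight if and only if B is a knave" needs to be False, which holds.
B is a knave, so "it is not the case that A is a knave" must be False — and it is.

A is a knave and B is a knave.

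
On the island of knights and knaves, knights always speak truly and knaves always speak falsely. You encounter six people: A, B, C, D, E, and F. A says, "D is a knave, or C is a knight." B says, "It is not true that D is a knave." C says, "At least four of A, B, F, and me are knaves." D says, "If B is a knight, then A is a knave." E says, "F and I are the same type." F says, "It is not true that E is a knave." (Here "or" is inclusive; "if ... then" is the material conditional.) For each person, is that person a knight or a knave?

A is a knave, B is a knight, C is a knave, D is a knight, E is a knight, and F is a knight.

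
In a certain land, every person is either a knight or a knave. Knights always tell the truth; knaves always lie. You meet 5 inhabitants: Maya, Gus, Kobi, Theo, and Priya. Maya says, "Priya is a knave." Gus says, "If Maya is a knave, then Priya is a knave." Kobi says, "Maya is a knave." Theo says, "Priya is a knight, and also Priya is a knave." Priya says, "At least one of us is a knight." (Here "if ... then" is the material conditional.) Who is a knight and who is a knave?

Maya (knave): "Priya is a knave" — false. ✓
Gus (knave): "if Maya is a knave, then Priya is a knave" — false. ✓
Kobi is a knight, so "Maya is a knave" must be True — and it is.
Theo (knave): "Priya is a knight, and also Priya is a knave" — false. ✓
Priya (knight): "at least one of us is a knight" — True. ✓

Maya is a knave, Gus is a knave, Kobi is a knight, Theo is a knave, and Priya is a knight.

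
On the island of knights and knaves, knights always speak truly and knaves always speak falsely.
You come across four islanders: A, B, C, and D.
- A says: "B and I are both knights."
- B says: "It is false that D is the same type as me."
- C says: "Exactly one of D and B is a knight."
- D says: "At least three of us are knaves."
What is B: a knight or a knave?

B is a knight.

Consistent assignments: {A=knight, B=knight, C=knight, D=knave}; {A=knave, B=knight, C=knight, D=knave}
In every consistent assignment, B is a knight.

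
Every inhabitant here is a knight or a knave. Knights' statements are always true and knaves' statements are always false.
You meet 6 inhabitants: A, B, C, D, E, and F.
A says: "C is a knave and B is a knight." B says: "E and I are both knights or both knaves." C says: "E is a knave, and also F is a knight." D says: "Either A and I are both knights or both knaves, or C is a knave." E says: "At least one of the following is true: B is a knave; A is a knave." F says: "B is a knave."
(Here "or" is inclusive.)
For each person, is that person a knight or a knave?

A (knave): "C is a knave and B is a knight" — False. ✓
B is a knave, and the claim "E and I are both knights or both knaves" is indeed False.
Since C is a knave, "E is a knave, and also F is a knight" needs to be False, which holds.
D is a knight, and the claim "either A and I are both knights or both knaves, or C is a knave" is indeed True.
E (knight): "at least one of the following is true: B is a knave; A is a knave" — True. ✓
F is a knight, so "B is a knave" must be True — and it is.

A is a knave, B is a knave, C is a knave, D is a knight, E is a knight, and F is a knight.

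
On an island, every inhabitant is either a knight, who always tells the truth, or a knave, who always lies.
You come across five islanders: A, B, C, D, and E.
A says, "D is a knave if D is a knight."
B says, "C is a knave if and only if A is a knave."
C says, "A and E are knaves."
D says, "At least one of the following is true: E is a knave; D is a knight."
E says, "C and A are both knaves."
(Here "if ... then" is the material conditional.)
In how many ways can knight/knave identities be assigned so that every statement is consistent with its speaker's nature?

2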